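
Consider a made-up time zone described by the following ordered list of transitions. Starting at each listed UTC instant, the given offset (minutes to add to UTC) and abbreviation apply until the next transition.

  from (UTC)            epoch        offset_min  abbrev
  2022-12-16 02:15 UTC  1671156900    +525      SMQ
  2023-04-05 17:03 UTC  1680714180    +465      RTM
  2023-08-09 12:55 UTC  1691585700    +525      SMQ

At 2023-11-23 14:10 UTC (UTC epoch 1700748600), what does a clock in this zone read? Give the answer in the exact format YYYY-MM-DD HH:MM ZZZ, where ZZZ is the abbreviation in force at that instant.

2023-11-23 22:55 SMQ

Query: 2023-11-23 14:10 UTC
Rule 3/3 (SMQ, +08:45): 2023-08-09 12:55 UTC ≤ query < +∞
14·60 + 10 + 525 = 1375 min
1375 = 0·1440 + 1375; 1375 = 22·60 + 55 → 22:55, same day
→ 2023-11-23 22:55 SMQ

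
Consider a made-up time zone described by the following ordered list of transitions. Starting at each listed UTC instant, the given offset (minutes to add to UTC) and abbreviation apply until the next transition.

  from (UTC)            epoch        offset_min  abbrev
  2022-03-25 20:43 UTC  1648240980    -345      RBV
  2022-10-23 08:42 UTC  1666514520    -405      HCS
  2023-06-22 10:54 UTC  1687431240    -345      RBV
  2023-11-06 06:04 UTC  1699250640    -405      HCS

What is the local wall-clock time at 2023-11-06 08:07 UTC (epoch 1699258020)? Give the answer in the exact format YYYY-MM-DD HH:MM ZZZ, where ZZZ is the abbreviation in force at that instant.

Query: 2023-11-06 08:07 UTC
Rule 4/4 (HCS, -06:45): 2023-11-06 06:04 UTC ≤ query < +∞
8·60 + 7 - 405 = 82 min
82 = 0·1440 + 82; 82 = 1·60 + 22 → 01:22, same day
→ 2023-11-06 01:22 HCS

2023-11-06 01:22 HCS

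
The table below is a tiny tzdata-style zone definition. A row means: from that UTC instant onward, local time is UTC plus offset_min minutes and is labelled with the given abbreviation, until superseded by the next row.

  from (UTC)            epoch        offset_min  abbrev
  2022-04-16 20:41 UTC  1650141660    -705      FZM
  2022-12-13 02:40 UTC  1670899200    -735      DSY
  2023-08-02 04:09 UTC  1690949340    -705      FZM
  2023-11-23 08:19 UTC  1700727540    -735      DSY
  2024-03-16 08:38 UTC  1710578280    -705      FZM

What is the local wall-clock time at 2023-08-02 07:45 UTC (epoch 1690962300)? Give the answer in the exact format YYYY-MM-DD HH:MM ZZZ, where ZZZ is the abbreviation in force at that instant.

2023-08-01 20:00 FZM

Query: 2023-08-02 07:45 UTC
Rule 3/5 (FZM, -11:45): 2023-08-02 04:09 UTC ≤ query < 2023-11-23 08:19 UTC
7·60 + 45 - 705 = -240 min
-240 = -1·1440 + 1200; 1200 = 20·60 + 0 → 20:00, 2023-08-02 - 1 day = 2023-08-01
→ 2023-08-01 20:00 FZM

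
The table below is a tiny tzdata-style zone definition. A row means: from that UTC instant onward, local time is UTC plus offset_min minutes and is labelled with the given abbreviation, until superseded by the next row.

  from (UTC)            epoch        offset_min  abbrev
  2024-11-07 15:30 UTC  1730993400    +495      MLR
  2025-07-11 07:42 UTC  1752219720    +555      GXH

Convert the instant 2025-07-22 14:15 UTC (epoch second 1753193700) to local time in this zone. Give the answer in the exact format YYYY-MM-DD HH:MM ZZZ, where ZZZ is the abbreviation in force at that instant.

Query: 2025-07-22 14:15 UTC
Rule 2/2 (GXH, +09:15): 2025-07-11 07:42 UTC ≤ query < +∞
14·60 + 15 + 555 = 1410 min
1410 = 0·1440 + 1410; 1410 = 23·60 + 30 → 23:30, same day
→ 2025-07-22 23:30 GXH

2025-07-22 23:30 GXH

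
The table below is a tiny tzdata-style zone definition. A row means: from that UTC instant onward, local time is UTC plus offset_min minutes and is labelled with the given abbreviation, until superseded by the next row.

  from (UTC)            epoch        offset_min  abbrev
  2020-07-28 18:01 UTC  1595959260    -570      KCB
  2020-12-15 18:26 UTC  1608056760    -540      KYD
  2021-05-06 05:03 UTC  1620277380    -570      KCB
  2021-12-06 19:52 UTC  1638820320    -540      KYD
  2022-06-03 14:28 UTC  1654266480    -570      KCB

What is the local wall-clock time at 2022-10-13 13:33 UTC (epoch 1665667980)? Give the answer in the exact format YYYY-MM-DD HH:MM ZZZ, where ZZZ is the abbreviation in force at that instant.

Query: 2022-10-13 13:33 UTC
Rule 5/5 (KCB, -09:30): 2022-06-03 14:28 UTC ≤ query < +∞
13·60 + 33 - 570 = 243 min
243 = 0·1440 + 243; 243 = 4·60 + 3 → 04:03, same day
→ 2022-10-13 04:03 KCB

2022-10-13 04:03 KCB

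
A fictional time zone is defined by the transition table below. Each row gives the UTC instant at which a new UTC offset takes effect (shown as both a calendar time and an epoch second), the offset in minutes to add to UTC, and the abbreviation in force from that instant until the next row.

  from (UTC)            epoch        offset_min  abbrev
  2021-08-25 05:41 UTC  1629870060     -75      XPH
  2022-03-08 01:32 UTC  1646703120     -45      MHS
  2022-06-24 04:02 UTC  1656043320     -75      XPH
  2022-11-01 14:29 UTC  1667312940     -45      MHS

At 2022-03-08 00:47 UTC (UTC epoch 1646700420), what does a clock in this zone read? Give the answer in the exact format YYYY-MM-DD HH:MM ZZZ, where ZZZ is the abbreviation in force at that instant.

Query: 2022-03-08 00:47 UTC
Rule 1/4 (XPH, -01:15): 2021-08-25 05:41 UTC ≤ query < 2022-03-08 01:32 UTC
0·60 + 47 - 75 = -28 min
-28 = -1·1440 + 1412; 1412 = 23·60 + 32 → 23:32, 2022-03-08 - 1 day = 2022-03-07
→ 2022-03-07 23:32 XPH

2022-03-07 23:32 XPH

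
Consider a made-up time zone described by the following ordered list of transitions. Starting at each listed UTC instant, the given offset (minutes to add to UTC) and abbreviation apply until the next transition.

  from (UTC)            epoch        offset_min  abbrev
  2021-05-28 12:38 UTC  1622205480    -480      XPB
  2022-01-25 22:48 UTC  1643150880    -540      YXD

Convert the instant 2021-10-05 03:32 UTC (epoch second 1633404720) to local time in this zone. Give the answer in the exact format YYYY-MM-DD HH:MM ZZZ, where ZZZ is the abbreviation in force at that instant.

Query: 2021-10-05 03:32 UTC
Rule 1/2 (XPB, -08:00): 2021-05-28 12:38 UTC ≤ query < 2022-01-25 22:48 UTC
3·60 + 32 - 480 = -268 min
-268 = -1·1440 + 1172; 1172 = 19·60 + 32 → 19:32, 2021-10-05 - 1 day = 2021-10-04
→ 2021-10-04 19:32 XPB

2021-10-04 19:32 XPB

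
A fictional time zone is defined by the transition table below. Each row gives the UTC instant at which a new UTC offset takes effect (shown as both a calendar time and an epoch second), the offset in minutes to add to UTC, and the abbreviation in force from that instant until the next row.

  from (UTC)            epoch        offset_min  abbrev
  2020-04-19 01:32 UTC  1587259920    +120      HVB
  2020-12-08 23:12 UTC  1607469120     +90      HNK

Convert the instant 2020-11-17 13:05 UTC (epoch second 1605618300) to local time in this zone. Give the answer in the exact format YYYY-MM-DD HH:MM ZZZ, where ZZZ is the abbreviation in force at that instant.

2020-11-17 15:05 HVB

Query: 2020-11-17 13:05 UTC
Rule 1/2 (HVB, +02:00): 2020-04-19 01:32 UTC ≤ query < 2020-12-08 23:12 UTC
13·60 + 5 + 120 = 905 min
905 = 0·1440 + 905; 905 = 15·60 + 5 → 15:05, same day
→ 2020-11-17 15:05 HVB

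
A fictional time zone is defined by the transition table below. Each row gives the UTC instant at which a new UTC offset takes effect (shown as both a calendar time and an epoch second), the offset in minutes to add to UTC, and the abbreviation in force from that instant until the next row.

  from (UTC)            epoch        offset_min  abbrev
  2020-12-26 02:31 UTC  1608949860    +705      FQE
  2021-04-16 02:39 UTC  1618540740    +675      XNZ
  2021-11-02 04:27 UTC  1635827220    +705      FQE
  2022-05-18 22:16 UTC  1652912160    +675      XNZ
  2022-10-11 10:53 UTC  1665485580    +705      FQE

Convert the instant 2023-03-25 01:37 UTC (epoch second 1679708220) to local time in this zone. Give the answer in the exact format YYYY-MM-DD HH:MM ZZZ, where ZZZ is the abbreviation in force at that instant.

2023-03-25 13:22 FQE

Query: 2023-03-25 01:37 UTC
Rule 5/5 (FQE, +11:45): 2022-10-11 10:53 UTC ≤ query < +∞
1·60 + 37 + 705 = 802 min
802 = 0·1440 + 802; 802 = 13·60 + 22 → 13:22, same day
→ 2023-03-25 13:22 FQE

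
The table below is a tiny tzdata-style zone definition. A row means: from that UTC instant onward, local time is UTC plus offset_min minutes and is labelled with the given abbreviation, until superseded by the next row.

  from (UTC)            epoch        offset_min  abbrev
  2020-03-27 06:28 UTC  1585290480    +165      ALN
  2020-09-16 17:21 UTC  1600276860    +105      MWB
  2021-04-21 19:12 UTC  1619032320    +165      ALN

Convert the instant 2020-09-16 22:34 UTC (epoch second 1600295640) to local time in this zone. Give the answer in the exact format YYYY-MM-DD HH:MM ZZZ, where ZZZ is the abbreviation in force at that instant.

2020-09-17 00:19 MWB

Query: 2020-09-16 22:34 UTC
Rule 2/3 (MWB, +01:45): 2020-09-16 17:21 UTC ≤ query < 2021-04-21 19:12 UTC
22·60 + 34 + 105 = 1459 min
1459 = 1·1440 + 19; 19 = 0·60 + 19 → 00:19, 2020-09-16 + 1 day = 2020-09-17
→ 2020-09-17 00:19 MWB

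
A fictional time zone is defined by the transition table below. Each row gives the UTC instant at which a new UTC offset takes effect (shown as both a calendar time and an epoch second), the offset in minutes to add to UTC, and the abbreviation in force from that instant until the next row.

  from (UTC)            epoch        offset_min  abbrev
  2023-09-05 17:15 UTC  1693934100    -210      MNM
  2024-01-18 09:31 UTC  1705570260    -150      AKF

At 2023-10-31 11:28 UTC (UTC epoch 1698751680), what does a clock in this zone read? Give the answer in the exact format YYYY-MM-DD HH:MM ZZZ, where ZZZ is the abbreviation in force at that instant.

2023-10-31 07:58 MNM

Query: 2023-10-31 11:28 UTC
Rule 1/2 (MNM, -03:30): 2023-09-05 17:15 UTC ≤ query < 2024-01-18 09:31 UTC
11·60 + 28 - 210 = 478 min
478 = 0·1440 + 478; 478 = 7·60 + 58 → 07:58, same day
→ 2023-10-31 07:58 MNM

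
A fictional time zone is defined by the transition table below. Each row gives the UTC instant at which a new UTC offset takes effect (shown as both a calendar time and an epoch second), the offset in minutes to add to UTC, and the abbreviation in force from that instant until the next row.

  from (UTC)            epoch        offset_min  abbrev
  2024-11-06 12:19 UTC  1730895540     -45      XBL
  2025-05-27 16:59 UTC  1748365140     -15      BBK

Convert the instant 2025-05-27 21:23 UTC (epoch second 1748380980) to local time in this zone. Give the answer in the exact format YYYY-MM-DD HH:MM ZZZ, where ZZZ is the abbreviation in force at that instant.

2025-05-27 21:08 BBK

Query: 2025-05-27 21:23 UTC
Rule 2/2 (BBK, -00:15): 2025-05-27 16:59 UTC ≤ query < +∞
21·60 + 23 - 15 = 1268 min
1268 = 0·1440 + 1268; 1268 = 21·60 + 8 → 21:08, same day
→ 2025-05-27 21:08 BBK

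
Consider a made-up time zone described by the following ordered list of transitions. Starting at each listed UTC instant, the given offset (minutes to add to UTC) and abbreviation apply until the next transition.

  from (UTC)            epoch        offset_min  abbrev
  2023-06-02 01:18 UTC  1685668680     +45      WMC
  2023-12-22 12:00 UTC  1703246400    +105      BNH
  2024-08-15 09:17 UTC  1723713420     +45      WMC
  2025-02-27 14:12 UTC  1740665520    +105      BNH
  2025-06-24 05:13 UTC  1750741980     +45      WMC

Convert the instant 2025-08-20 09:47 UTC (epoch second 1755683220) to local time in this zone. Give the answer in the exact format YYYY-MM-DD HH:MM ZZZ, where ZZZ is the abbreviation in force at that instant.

2025-08-20 10:32 WMC

Query: 2025-08-20 09:47 UTC
Rule 5/5 (WMC, +00:45): 2025-06-24 05:13 UTC ≤ query < +∞
9·60 + 47 + 45 = 632 min
632 = 0·1440 + 632; 632 = 10·60 + 32 → 10:32, same day
→ 2025-08-20 10:32 WMC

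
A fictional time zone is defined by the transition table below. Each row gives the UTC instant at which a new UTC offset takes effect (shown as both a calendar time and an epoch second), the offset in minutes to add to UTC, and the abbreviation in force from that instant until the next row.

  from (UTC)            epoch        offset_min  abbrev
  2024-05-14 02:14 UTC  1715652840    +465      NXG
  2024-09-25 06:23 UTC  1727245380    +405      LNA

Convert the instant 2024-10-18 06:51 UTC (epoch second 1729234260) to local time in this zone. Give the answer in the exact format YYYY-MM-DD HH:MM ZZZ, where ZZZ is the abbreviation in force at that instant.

Query: 2024-10-18 06:51 UTC
Rule 2/2 (LNA, +06:45): 2024-09-25 06:23 UTC ≤ query < +∞
6·60 + 51 + 405 = 816 min
816 = 0·1440 + 816; 816 = 13·60 + 36 → 13:36, same day
→ 2024-10-18 13:36 LNA

2024-10-18 13:36 LNA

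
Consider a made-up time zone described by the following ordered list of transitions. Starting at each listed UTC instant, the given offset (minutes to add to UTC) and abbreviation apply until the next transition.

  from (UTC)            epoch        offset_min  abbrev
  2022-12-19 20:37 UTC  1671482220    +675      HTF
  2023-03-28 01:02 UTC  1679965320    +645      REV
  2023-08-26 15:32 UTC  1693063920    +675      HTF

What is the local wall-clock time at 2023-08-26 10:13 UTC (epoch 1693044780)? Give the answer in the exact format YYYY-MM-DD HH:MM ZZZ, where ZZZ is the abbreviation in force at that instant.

Query: 2023-08-26 10:13 UTC
Rule 2/3 (REV, +10:45): 2023-03-28 01:02 UTC ≤ query < 2023-08-26 15:32 UTC
10·60 + 13 + 645 = 1258 min
1258 = 0·1440 + 1258; 1258 = 20·60 + 58 → 20:58, same day
→ 2023-08-26 20:58 REV

2023-08-26 20:58 REV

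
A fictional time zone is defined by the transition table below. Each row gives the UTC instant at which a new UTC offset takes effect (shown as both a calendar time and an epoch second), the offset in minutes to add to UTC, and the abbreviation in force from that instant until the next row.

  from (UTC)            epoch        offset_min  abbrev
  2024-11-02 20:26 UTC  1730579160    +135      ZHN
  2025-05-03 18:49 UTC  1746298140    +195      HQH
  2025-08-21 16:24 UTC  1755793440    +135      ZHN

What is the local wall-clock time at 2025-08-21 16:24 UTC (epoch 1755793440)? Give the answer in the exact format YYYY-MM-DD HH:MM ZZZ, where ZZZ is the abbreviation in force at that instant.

Query: 2025-08-21 16:24 UTC
Rule 3/3 (ZHN, +02:15): 2025-08-21 16:24 UTC ≤ query < +∞
16·60 + 24 + 135 = 1119 min
1119 = 0·1440 + 1119; 1119 = 18·60 + 39 → 18:39, same day
→ 2025-08-21 18:39 ZHN

2025-08-21 18:39 ZHN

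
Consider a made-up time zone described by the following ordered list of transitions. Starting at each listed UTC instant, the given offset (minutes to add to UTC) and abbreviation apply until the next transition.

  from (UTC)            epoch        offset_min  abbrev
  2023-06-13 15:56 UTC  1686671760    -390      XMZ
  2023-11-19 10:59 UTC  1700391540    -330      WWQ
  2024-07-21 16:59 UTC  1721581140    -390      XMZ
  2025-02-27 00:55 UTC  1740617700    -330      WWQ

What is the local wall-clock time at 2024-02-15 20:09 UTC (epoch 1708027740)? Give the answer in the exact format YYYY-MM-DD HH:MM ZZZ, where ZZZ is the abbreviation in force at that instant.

Query: 2024-02-15 20:09 UTC
Rule 2/4 (WWQ, -05:30): 2023-11-19 10:59 UTC ≤ query < 2024-07-21 16:59 UTC
20·60 + 9 - 330 = 879 min
879 = 0·1440 + 879; 879 = 14·60 + 39 → 14:39, same day
→ 2024-02-15 14:39 WWQ

2024-02-15 14:39 WWQ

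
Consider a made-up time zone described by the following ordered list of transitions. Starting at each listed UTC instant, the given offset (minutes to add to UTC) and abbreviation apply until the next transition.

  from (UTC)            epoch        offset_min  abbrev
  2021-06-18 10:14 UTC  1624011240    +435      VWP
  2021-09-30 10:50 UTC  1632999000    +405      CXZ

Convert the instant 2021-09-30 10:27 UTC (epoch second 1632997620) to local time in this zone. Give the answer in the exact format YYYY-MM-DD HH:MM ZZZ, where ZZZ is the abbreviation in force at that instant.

Query: 2021-09-30 10:27 UTC
Rule 1/2 (VWP, +07:15): 2021-06-18 10:14 UTC ≤ query < 2021-09-30 10:50 UTC
10·60 + 27 + 435 = 1062 min
1062 = 0·1440 + 1062; 1062 = 17·60 + 42 → 17:42, same day
→ 2021-09-30 17:42 VWP

2021-09-30 17:42 VWP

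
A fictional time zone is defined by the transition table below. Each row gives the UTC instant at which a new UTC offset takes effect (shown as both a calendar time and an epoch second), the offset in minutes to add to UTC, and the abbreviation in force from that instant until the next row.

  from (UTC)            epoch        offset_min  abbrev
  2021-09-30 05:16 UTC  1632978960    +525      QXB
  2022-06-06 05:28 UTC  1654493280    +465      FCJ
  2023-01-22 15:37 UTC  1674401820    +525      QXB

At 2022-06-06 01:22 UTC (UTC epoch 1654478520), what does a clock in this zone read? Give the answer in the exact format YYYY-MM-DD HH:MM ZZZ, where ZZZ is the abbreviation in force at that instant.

Query: 2022-06-06 01:22 UTC
Rule 1/3 (QXB, +08:45): 2021-09-30 05:16 UTC ≤ query < 2022-06-06 05:28 UTC
1·60 + 22 + 525 = 607 min
607 = 0·1440 + 607; 607 = 10·60 + 7 → 10:07, same day
→ 2022-06-06 10:07 QXB

2022-06-06 10:07 QXB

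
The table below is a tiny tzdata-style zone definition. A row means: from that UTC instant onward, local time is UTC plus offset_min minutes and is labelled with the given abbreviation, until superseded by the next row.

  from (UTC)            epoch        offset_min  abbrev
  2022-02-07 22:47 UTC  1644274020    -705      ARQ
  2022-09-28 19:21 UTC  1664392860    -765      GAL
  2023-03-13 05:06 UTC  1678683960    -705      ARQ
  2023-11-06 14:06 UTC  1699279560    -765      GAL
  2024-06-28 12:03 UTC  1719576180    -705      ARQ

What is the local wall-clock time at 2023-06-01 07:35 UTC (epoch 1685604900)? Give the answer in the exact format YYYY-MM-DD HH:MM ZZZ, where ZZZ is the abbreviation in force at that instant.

2023-05-31 19:50 ARQ

Query: 2023-06-01 07:35 UTC
Rule 3/5 (ARQ, -11:45): 2023-03-13 05:06 UTC ≤ query < 2023-11-06 14:06 UTC
7·60 + 35 - 705 = -250 min
-250 = -1·1440 + 1190; 1190 = 19·60 + 50 → 19:50, 2023-06-01 - 1 day = 2023-05-31
→ 2023-05-31 19:50 ARQ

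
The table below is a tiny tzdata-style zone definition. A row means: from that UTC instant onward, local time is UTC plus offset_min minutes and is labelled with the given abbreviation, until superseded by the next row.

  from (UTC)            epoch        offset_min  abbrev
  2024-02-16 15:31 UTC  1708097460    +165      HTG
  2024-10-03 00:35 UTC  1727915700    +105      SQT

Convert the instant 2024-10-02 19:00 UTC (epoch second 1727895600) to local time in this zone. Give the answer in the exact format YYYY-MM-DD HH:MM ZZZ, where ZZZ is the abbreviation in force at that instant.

2024-10-02 21:45 HTG

Query: 2024-10-02 19:00 UTC
Rule 1/2 (HTG, +02:45): 2024-02-16 15:31 UTC ≤ query < 2024-10-03 00:35 UTC
19·60 + 0 + 165 = 1305 min
1305 = 0·1440 + 1305; 1305 = 21·60 + 45 → 21:45, same day
→ 2024-10-02 21:45 HTG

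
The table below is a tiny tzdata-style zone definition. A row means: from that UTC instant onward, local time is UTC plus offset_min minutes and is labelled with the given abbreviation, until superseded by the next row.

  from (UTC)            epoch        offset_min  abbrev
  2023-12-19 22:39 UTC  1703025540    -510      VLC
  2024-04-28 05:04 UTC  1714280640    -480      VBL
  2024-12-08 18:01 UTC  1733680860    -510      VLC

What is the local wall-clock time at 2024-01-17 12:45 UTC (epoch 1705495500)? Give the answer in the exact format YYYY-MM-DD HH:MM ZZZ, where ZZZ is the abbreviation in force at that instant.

Query: 2024-01-17 12:45 UTC
Rule 1/3 (VLC, -08:30): 2023-12-19 22:39 UTC ≤ query < 2024-04-28 05:04 UTC
12·60 + 45 - 510 = 255 min
255 = 0·1440 + 255; 255 = 4·60 + 15 → 04:15, same day
→ 2024-01-17 04:15 VLC

2024-01-17 04:15 VLC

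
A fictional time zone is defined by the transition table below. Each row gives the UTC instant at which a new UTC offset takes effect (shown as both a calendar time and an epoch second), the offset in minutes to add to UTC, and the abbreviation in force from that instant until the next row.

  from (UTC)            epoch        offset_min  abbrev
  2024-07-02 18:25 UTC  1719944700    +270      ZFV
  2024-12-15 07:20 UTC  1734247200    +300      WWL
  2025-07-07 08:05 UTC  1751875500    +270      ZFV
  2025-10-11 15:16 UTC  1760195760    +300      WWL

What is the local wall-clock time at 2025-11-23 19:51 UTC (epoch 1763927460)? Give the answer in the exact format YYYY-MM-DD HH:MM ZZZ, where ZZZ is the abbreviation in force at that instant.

2025-11-24 00:51 WWL

Query: 2025-11-23 19:51 UTC
Rule 4/4 (WWL, +05:00): 2025-10-11 15:16 UTC ≤ query < +∞
19·60 + 51 + 300 = 1491 min
1491 = 1·1440 + 51; 51 = 0·60 + 51 → 00:51, 2025-11-23 + 1 day = 2025-11-24
→ 2025-11-24 00:51 WWL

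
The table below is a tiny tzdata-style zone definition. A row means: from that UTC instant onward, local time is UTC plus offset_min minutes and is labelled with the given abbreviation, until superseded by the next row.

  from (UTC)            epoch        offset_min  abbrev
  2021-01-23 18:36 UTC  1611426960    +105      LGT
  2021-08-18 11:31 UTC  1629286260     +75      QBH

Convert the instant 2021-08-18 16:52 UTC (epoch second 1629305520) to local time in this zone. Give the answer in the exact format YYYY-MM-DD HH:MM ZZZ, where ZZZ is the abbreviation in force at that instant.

2021-08-18 18:07 QBH

Query: 2021-08-18 16:52 UTC
Rule 2/2 (QBH, +01:15): 2021-08-18 11:31 UTC ≤ query < +∞
16·60 + 52 + 75 = 1087 min
1087 = 0·1440 + 1087; 1087 = 18·60 + 7 → 18:07, same day
→ 2021-08-18 18:07 QBH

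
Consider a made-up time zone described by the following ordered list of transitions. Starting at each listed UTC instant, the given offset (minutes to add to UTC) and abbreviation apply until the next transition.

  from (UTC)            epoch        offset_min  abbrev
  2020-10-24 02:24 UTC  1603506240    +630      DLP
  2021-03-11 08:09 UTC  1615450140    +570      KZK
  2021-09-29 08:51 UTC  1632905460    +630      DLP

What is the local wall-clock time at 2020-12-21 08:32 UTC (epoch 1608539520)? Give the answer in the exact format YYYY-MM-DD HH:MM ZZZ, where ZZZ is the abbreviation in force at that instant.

Query: 2020-12-21 08:32 UTC
Rule 1/3 (DLP, +10:30): 2020-10-24 02:24 UTC ≤ query < 2021-03-11 08:09 UTC
8·60 + 32 + 630 = 1142 min
1142 = 0·1440 + 1142; 1142 = 19·60 + 2 → 19:02, same day
→ 2020-12-21 19:02 DLP

2020-12-21 19:02 DLP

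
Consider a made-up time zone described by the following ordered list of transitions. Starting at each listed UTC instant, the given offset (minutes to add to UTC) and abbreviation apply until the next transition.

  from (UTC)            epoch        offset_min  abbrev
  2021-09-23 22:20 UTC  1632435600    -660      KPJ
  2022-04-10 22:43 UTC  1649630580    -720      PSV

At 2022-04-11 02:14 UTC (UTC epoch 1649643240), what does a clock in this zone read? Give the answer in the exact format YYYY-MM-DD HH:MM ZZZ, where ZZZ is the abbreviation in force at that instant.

2022-04-10 14:14 PSV

Query: 2022-04-11 02:14 UTC
Rule 2/2 (PSV, -12:00): 2022-04-10 22:43 UTC ≤ query < +∞
2·60 + 14 - 720 = -586 min
-586 = -1·1440 + 854; 854 = 14·60 + 14 → 14:14, 2022-04-11 - 1 day = 2022-04-10
→ 2022-04-10 14:14 PSV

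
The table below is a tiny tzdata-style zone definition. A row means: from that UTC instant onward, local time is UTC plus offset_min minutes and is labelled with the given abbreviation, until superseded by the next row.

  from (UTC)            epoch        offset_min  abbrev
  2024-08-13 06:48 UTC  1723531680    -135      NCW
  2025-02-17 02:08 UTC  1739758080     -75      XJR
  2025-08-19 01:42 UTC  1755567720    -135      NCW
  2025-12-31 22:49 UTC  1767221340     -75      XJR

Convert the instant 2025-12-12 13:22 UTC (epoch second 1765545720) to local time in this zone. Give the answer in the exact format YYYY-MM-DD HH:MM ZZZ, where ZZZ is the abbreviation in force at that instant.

Query: 2025-12-12 13:22 UTC
Rule 3/4 (NCW, -02:15): 2025-08-19 01:42 UTC ≤ query < 2025-12-31 22:49 UTC
13·60 + 22 - 135 = 667 min
667 = 0·1440 + 667; 667 = 11·60 + 7 → 11:07, same day
→ 2025-12-12 11:07 NCW

2025-12-12 11:07 NCW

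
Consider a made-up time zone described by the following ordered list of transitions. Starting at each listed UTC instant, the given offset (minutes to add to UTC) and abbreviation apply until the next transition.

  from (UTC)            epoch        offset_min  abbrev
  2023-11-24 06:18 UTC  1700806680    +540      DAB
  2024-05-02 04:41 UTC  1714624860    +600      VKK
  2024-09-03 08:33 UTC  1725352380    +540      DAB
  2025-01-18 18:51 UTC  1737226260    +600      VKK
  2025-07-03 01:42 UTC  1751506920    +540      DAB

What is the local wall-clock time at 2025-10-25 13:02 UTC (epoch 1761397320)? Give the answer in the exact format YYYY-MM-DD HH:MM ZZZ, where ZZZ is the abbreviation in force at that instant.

2025-10-25 22:02 DAB

Query: 2025-10-25 13:02 UTC
Rule 5/5 (DAB, +09:00): 2025-07-03 01:42 UTC ≤ query < +∞
13·60 + 2 + 540 = 1322 min
1322 = 0·1440 + 1322; 1322 = 22·60 + 2 → 22:02, same day
→ 2025-10-25 22:02 DAB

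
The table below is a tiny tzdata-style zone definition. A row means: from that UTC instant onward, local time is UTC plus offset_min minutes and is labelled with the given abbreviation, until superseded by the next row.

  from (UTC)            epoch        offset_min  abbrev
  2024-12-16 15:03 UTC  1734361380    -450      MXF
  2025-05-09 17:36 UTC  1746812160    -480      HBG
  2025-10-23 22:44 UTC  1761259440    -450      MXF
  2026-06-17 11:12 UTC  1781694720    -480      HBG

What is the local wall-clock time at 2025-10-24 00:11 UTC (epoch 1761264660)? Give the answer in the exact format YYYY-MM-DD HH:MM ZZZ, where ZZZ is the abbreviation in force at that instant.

Query: 2025-10-24 00:11 UTC
Rule 3/4 (MXF, -07:30): 2025-10-23 22:44 UTC ≤ query < 2026-06-17 11:12 UTC
0·60 + 11 - 450 = -439 min
-439 = -1·1440 + 1001; 1001 = 16·60 + 41 → 16:41, 2025-10-24 - 1 day = 2025-10-23
→ 2025-10-23 16:41 MXF

2025-10-23 16:41 MXF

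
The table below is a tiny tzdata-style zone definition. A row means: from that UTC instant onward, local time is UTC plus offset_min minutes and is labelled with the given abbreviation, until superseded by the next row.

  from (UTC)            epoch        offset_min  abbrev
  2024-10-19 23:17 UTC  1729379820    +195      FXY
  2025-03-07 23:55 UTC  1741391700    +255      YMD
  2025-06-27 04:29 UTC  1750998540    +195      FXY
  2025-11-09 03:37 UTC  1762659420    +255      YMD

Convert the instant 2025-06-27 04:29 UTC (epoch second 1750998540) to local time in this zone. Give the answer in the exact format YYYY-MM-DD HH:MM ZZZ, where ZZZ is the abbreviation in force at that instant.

Query: 2025-06-27 04:29 UTC
Rule 3/4 (FXY, +03:15): 2025-06-27 04:29 UTC ≤ query < 2025-11-09 03:37 UTC
4·60 + 29 + 195 = 464 min
464 = 0·1440 + 464; 464 = 7·60 + 44 → 07:44, same day
→ 2025-06-27 07:44 FXY

2025-06-27 07:44 FXY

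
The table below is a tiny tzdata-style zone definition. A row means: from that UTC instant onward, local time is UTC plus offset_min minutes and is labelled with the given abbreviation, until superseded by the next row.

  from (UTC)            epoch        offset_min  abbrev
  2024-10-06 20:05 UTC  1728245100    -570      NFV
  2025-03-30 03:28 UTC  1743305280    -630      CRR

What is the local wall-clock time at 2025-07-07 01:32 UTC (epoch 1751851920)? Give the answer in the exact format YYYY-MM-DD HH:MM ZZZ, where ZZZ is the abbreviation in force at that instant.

2025-07-06 15:02 CRR

Query: 2025-07-07 01:32 UTC
Rule 2/2 (CRR, -10:30): 2025-03-30 03:28 UTC ≤ query < +∞
1·60 + 32 - 630 = -538 min
-538 = -1·1440 + 902; 902 = 15·60 + 2 → 15:02, 2025-07-07 - 1 day = 2025-07-06
→ 2025-07-06 15:02 CRR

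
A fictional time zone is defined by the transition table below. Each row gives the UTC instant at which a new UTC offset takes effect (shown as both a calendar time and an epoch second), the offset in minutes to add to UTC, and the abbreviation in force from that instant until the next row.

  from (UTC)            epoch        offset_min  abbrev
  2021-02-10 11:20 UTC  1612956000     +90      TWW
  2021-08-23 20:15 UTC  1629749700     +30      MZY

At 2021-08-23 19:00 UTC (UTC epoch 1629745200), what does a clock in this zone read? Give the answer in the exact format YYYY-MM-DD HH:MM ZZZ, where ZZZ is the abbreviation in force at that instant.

Query: 2021-08-23 19:00 UTC
Rule 1/2 (TWW, +01:30): 2021-02-10 11:20 UTC ≤ query < 2021-08-23 20:15 UTC
19·60 + 0 + 90 = 1230 min
1230 = 0·1440 + 1230; 1230 = 20·60 + 30 → 20:30, same day
→ 2021-08-23 20:30 TWW

2021-08-23 20:30 TWW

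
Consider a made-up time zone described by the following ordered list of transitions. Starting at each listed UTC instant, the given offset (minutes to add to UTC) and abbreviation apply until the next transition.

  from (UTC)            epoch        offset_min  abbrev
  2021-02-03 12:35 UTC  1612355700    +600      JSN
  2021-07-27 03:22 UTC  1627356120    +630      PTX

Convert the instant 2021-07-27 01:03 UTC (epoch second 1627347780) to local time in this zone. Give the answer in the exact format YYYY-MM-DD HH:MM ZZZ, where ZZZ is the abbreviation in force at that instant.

2021-07-27 11:03 JSN

Query: 2021-07-27 01:03 UTC
Rule 1/2 (JSN, +10:00): 2021-02-03 12:35 UTC ≤ query < 2021-07-27 03:22 UTC
1·60 + 3 + 600 = 663 min
663 = 0·1440 + 663; 663 = 11·60 + 3 → 11:03, same day
→ 2021-07-27 11:03 JSN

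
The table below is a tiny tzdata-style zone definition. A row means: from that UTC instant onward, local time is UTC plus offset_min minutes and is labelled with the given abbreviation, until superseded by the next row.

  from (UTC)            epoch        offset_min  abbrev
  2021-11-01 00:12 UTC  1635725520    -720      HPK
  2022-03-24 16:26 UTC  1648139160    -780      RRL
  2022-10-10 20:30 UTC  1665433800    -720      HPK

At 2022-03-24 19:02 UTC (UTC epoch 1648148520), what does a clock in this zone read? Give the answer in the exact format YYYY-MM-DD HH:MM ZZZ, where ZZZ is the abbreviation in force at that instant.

2022-03-24 06:02 RRL

Query: 2022-03-24 19:02 UTC
Rule 2/3 (RRL, -13:00): 2022-03-24 16:26 UTC ≤ query < 2022-10-10 20:30 UTC
19·60 + 2 - 780 = 362 min
362 = 0·1440 + 362; 362 = 6·60 + 2 → 06:02, same day
→ 2022-03-24 06:02 RRL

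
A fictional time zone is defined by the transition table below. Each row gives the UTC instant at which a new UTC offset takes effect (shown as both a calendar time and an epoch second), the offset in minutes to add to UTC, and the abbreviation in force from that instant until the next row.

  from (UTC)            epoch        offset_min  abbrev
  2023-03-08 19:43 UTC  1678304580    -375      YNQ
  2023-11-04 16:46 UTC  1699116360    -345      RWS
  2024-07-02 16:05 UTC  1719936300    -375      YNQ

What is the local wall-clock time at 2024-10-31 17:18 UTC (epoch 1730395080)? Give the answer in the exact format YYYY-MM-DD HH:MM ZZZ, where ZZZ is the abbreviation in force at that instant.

2024-10-31 11:03 YNQ

Query: 2024-10-31 17:18 UTC
Rule 3/3 (YNQ, -06:15): 2024-07-02 16:05 UTC ≤ query < +∞
17·60 + 18 - 375 = 663 min
663 = 0·1440 + 663; 663 = 11·60 + 3 → 11:03, same day
→ 2024-10-31 11:03 YNQ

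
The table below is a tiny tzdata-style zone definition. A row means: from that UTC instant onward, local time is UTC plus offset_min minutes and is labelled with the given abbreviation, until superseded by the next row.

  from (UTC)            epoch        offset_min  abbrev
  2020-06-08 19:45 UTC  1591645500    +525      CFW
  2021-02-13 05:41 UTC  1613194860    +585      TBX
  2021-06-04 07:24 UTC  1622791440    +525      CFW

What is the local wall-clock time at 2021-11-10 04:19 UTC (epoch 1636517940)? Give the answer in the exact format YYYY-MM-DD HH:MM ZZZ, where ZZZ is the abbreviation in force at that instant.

Query: 2021-11-10 04:19 UTC
Rule 3/3 (CFW, +08:45): 2021-06-04 07:24 UTC ≤ query < +∞
4·60 + 19 + 525 = 784 min
784 = 0·1440 + 784; 784 = 13·60 + 4 → 13:04, same day
→ 2021-11-10 13:04 CFW

2021-11-10 13:04 CFW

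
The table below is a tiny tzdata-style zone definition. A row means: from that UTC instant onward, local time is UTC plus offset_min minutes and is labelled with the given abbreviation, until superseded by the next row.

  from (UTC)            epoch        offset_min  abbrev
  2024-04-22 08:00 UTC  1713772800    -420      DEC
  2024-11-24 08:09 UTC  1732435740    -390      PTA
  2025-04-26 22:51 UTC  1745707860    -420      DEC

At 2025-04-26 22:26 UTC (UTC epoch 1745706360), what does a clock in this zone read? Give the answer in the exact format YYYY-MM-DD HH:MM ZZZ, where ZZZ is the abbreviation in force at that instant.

Query: 2025-04-26 22:26 UTC
Rule 2/3 (PTA, -06:30): 2024-11-24 08:09 UTC ≤ query < 2025-04-26 22:51 UTC
22·60 + 26 - 390 = 956 min
956 = 0·1440 + 956; 956 = 15·60 + 56 → 15:56, same day
→ 2025-04-26 15:56 PTA

2025-04-26 15:56 PTA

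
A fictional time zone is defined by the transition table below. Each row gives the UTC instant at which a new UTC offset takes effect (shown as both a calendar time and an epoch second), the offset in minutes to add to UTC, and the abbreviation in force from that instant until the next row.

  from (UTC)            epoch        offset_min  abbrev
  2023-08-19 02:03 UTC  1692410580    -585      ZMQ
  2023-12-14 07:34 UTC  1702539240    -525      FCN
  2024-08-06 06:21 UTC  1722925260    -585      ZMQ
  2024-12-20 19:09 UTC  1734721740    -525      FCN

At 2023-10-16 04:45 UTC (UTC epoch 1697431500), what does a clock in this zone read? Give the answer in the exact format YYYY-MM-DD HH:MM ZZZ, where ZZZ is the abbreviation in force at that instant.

Query: 2023-10-16 04:45 UTC
Rule 1/4 (ZMQ, -09:45): 2023-08-19 02:03 UTC ≤ query < 2023-12-14 07:34 UTC
4·60 + 45 - 585 = -300 min
-300 = -1·1440 + 1140; 1140 = 19·60 + 0 → 19:00, 2023-10-16 - 1 day = 2023-10-15
→ 2023-10-15 19:00 ZMQ

2023-10-15 19:00 ZMQ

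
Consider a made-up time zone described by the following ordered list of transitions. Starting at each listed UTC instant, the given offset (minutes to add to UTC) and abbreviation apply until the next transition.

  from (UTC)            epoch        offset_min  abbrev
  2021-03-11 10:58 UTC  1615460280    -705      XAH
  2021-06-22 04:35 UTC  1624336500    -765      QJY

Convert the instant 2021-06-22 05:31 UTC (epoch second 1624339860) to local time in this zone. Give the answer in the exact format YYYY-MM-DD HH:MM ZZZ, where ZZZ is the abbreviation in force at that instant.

2021-06-21 16:46 QJY

Query: 2021-06-22 05:31 UTC
Rule 2/2 (QJY, -12:45): 2021-06-22 04:35 UTC ≤ query < +∞
5·60 + 31 - 765 = -434 min
-434 = -1·1440 + 1006; 1006 = 16·60 + 46 → 16:46, 2021-06-22 - 1 day = 2021-06-21
→ 2021-06-21 16:46 QJY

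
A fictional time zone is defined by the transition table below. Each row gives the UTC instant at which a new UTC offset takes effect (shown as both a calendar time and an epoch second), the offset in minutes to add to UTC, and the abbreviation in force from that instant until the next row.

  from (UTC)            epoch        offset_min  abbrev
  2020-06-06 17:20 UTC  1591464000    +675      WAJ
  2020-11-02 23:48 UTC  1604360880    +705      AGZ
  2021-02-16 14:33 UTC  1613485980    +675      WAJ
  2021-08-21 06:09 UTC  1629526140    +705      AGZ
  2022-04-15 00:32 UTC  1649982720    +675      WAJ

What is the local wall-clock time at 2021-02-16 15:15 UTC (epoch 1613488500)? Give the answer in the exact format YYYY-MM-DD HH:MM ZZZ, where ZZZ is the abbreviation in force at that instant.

Query: 2021-02-16 15:15 UTC
Rule 3/5 (WAJ, +11:15): 2021-02-16 14:33 UTC ≤ query < 2021-08-21 06:09 UTC
15·60 + 15 + 675 = 1590 min
1590 = 1·1440 + 150; 150 = 2·60 + 30 → 02:30, 2021-02-16 + 1 day = 2021-02-17
→ 2021-02-17 02:30 WAJ

2021-02-17 02:30 WAJ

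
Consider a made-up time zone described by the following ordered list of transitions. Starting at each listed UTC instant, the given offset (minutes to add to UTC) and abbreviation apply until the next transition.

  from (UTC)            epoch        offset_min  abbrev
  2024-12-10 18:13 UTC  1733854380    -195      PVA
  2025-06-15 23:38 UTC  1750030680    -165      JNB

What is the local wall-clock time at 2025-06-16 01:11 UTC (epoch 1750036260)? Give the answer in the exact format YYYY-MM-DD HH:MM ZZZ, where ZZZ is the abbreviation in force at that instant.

2025-06-15 22:26 JNB

Query: 2025-06-16 01:11 UTC
Rule 2/2 (JNB, -02:45): 2025-06-15 23:38 UTC ≤ query < +∞
1·60 + 11 - 165 = -94 min
-94 = -1·1440 + 1346; 1346 = 22·60 + 26 → 22:26, 2025-06-16 - 1 day = 2025-06-15
→ 2025-06-15 22:26 JNB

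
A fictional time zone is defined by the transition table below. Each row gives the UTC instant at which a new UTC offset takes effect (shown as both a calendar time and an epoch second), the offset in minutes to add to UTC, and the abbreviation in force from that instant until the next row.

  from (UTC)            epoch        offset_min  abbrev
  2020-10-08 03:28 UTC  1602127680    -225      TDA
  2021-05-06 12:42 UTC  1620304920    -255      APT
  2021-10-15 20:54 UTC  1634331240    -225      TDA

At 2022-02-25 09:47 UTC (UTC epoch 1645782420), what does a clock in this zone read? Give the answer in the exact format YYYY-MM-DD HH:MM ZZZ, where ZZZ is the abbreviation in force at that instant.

2022-02-25 06:02 TDA

Query: 2022-02-25 09:47 UTC
Rule 3/3 (TDA, -03:45): 2021-10-15 20:54 UTC ≤ query < +∞
9·60 + 47 - 225 = 362 min
362 = 0·1440 + 362; 362 = 6·60 + 2 → 06:02, same day
→ 2022-02-25 06:02 TDA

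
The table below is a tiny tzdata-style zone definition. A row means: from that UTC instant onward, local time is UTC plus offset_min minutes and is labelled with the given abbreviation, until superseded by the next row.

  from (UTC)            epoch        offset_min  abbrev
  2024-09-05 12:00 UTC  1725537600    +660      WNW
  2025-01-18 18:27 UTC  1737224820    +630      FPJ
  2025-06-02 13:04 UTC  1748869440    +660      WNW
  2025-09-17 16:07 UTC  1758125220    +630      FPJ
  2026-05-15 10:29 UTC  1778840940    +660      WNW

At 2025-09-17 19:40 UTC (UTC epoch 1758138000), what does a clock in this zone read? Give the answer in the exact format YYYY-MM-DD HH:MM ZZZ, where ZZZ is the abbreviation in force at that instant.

Query: 2025-09-17 19:40 UTC
Rule 4/5 (FPJ, +10:30): 2025-09-17 16:07 UTC ≤ query < 2026-05-15 10:29 UTC
19·60 + 40 + 630 = 1810 min
1810 = 1·1440 + 370; 370 = 6·60 + 10 → 06:10, 2025-09-17 + 1 day = 2025-09-18
→ 2025-09-18 06:10 FPJ

2025-09-18 06:10 FPJ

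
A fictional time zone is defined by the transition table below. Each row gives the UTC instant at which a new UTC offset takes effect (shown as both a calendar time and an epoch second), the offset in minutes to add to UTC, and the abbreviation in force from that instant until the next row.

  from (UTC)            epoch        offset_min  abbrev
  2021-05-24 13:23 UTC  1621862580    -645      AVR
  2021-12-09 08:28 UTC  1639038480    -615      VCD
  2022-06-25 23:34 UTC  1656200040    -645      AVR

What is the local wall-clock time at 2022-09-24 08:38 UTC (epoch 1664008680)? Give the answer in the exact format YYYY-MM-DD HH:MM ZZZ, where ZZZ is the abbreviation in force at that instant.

Query: 2022-09-24 08:38 UTC
Rule 3/3 (AVR, -10:45): 2022-06-25 23:34 UTC ≤ query < +∞
8·60 + 38 - 645 = -127 min
-127 = -1·1440 + 1313; 1313 = 21·60 + 53 → 21:53, 2022-09-24 - 1 day = 2022-09-23
→ 2022-09-23 21:53 AVR

2022-09-23 21:53 AVR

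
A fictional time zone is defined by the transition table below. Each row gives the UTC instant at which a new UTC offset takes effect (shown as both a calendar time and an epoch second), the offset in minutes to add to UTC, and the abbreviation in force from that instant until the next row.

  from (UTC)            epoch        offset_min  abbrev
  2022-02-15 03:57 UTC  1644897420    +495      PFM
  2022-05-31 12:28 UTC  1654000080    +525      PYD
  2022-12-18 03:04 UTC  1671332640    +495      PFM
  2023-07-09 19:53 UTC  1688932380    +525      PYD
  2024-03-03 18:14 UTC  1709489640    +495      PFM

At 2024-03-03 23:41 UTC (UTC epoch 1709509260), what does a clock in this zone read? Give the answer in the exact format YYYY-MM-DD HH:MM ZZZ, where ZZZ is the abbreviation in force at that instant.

2024-03-04 07:56 PFM

Query: 2024-03-03 23:41 UTC
Rule 5/5 (PFM, +08:15): 2024-03-03 18:14 UTC ≤ query < +∞
23·60 + 41 + 495 = 1916 min
1916 = 1·1440 + 476; 476 = 7·60 + 56 → 07:56, 2024-03-03 + 1 day = 2024-03-04
→ 2024-03-04 07:56 PFM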